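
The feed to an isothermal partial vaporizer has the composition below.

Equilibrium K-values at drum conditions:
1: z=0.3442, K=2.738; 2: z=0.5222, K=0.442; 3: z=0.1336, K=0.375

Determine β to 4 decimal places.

Rachford–Rice: g(β) = Σ zᵢ(Kᵢ−1)/(1+β(Kᵢ−1)) = 0.
Check two-phase: ΣzᵢKᵢ = 1.2233 > 1 and Σzᵢ/Kᵢ = 1.6634 > 1, so g(0) = 0.2233 > 0 and g(1) = -0.6634 < 0.
Iterate (Newton) starting at β = 0.58:
  β = 0.5800: g = -0.26389, g' = -0.7417 → β = 0.2242
  β = 0.2242: g = 0.00031, g' = -0.8214 → β = 0.2246
Converged at β = 0.2246.

β = 0.2246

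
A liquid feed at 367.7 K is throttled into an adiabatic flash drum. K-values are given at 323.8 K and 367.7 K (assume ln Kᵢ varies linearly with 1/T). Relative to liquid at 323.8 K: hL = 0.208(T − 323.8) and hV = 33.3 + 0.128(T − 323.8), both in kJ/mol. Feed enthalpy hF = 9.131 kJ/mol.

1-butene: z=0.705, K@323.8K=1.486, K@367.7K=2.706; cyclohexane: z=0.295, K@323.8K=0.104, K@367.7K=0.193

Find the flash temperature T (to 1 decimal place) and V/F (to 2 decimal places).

Adiabatic flash: solve Rachford–Rice at each trial T, then check hF = ψ·hV(T) + (1−ψ)·hL(T).
  T = 323.8 K: K = (1.486, 0.104), RR gives ψ = 0.180, H_out = 5.988 kJ/mol
  T = 367.7 K: K = (2.706, 0.193), RR gives ψ = 0.701, H_out = 30.003 kJ/mol
  T = 345.8 K: K = (2.045, 0.145), RR gives ψ = 0.542, H_out = 21.668 kJ/mol
  T = 334.8 K: K = (1.752, 0.123), RR gives ψ = 0.412, H_out = 15.649 kJ/mol
  T = 329.3 K: K = (1.616, 0.113), RR gives ψ = 0.316, H_out = 11.536 kJ/mol
  T = 326.6 K: K = (1.551, 0.109), RR gives ψ = 0.256, H_out = 9.048 kJ/mol
  T = 328.0 K: K = (1.585, 0.111), RR gives ψ = 0.289, H_out = 10.386 kJ/mol
Linear interpolation between T = 326.6 (H_out = 9.048) and T = 328.0 (H_out = 10.386) on hF = 9.131 gives T ≈ 326.7 K, at which ψ = 0.26.

T = 326.7 K, V/F = 0.26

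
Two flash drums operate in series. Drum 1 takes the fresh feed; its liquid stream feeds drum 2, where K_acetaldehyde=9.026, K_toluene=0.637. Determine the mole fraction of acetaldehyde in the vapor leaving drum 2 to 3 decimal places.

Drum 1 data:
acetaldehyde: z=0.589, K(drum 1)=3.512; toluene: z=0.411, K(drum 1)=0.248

y_acetaldehyde (drum 2) = 0.391

Drum 1:
Material balance + equilibrium reduce to Σ zᵢ(Kᵢ−1)/(1+ψ₁(Kᵢ−1)) = 0.
Check two-phase: ΣzᵢKᵢ = 2.170 > 1 and Σzᵢ/Kᵢ = 1.825 > 1, so g(0) = 1.170 > 0 and g(1) = -0.825 < 0.
Binary case is linear: z₁(K₁−1)(1+ψ₁(K₂−1)) + z₂(K₂−1)(1+ψ₁(K₁−1)) = 0
⇒ ψ₁ = [z₁(K₁−1)+z₂(K₂−1)] / [−(K₁−1)(K₂−1)] = 1.1705/1.8890 = 0.620
Drum-1 compositions:
  acetaldehyde: x = 0.230, y = 0.809
  toluene: x = 0.770, y = 0.191
Drum-2 feed = drum-1 liquid: z₂ = (0.2304, 0.7696).
Drum 2:
Newton–Raphson from ψ₂ = 0.61:
  ψ₂ = 0.610: g = -0.0452, g' = -0.594 → ψ₂ = 0.534
  ψ₂ = 0.534: g = 0.0033, g' = -0.687 → ψ₂ = 0.539
Converged at ψ₂ = 0.539.
  acetaldehyde: x = 0.043, y = 0.391
  toluene: x = 0.957, y = 0.609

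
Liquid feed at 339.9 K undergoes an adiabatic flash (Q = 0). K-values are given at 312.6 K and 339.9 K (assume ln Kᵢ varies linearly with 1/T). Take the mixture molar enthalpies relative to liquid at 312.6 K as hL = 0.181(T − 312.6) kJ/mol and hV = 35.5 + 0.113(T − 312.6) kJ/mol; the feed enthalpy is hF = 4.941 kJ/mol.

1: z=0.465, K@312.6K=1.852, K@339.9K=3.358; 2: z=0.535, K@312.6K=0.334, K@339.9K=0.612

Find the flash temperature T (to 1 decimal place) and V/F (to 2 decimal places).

Adiabatic flash: solve Rachford–Rice at each trial T, then check hF = ψ·hV(T) + (1−ψ)·hL(T).
  T = 312.6 K: K = (1.852, 0.334), RR gives ψ = 0.070, H_out = 2.494 kJ/mol
  T = 339.9 K: K = (3.358, 0.612), RR gives ψ = 0.972, H_out = 37.628 kJ/mol
  T = 326.2 K: K = (2.522, 0.457), RR gives ψ = 0.505, H_out = 19.939 kJ/mol
  T = 319.4 K: K = (2.168, 0.392), RR gives ψ = 0.307, H_out = 11.992 kJ/mol
  T = 316.0 K: K = (2.006, 0.362), RR gives ψ = 0.197, H_out = 7.568 kJ/mol
  T = 314.3 K: K = (1.928, 0.348), RR gives ψ = 0.136, H_out = 5.134 kJ/mol
Linear interpolation between T = 312.6 (H_out = 2.494) and T = 314.3 (H_out = 5.134) on hF = 4.941 gives T ≈ 314.2 K, at which ψ = 0.13.

T = 314.2 K, V/F = 0.13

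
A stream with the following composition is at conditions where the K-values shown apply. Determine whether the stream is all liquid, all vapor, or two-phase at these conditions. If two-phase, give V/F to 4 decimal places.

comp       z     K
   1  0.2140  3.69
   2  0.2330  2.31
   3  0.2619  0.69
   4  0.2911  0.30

two-phase, V/F = 0.5254

ΣzᵢKᵢ = 1.5959; Σzᵢ/Kᵢ = 1.5088.
Both exceed 1, so a two-phase solution exists.
Material balance + equilibrium reduce to Σ zᵢ(Kᵢ−1)/(1+ψ(Kᵢ−1)) = 0.
Newton–Raphson from ψ = 0.54:
  ψ = 0.5400: g = -0.01163, g' = -0.7996 → ψ = 0.5254
Converged at ψ = 0.5254.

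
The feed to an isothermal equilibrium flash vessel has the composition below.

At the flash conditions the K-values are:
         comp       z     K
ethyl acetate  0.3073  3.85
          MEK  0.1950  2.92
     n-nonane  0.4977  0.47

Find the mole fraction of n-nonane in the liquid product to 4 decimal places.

x_n-nonane = 0.8211

Material balance + equilibrium reduce to Σ zᵢ(Kᵢ−1)/(1+ψ(Kᵢ−1)) = 0.
Feasibility: ΣzᵢKᵢ = 1.9864, Σzᵢ/Kᵢ = 1.2055 — both > 1, two phases present.
Newton–Raphson from ψ = 0.5:
  ψ = 0.5000: g = 0.19329, g' = -0.8704 → ψ = 0.7221
  ψ = 0.7221: g = 0.01598, g' = -0.7600 → ψ = 0.7431
Converged at ψ = 0.7431.
Compositions from xᵢ = zᵢ/(1+ψ(Kᵢ−1)), yᵢ = Kᵢxᵢ:
  ethyl acetate: x = 0.0986, y = 0.3795
  MEK: x = 0.0804, y = 0.2346
  n-nonane: x = 0.8211, y = 0.3859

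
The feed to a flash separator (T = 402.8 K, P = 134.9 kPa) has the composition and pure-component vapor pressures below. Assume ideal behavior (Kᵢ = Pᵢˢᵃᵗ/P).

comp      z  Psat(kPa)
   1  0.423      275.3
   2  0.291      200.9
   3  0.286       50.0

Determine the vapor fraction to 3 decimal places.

Raoult's law: Kᵢ = Pᵢˢᵃᵗ/P = Pᵢˢᵃᵗ/134.9.
  K_1 = 275.3/134.9 = 2.04077, K_2 = 200.9/134.9 = 1.48925, K_3 = 50.0/134.9 = 0.37064
Let ψ = V/F and solve Σ zᵢ(Kᵢ−1)/(1+ψ(Kᵢ−1)) = 0.
Check two-phase: ΣzᵢKᵢ = 1.403 > 1 and Σzᵢ/Kᵢ = 1.174 > 1, so g(0) = 0.403 > 0 and g(1) = -0.174 < 0.
Newton–Raphson from ψ = 0.5:
  ψ = 0.500: g = 0.1413, g' = -0.484 → ψ = 0.792
  ψ = 0.792: g = -0.0148, g' = -0.624 → ψ = 0.768
Converged at ψ = 0.768.

ψ = 0.768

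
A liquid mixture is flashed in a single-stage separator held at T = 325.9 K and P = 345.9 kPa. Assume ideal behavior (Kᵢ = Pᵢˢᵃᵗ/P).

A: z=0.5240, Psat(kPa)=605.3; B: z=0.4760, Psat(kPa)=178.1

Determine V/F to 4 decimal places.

Raoult's law: Kᵢ = Pᵢˢᵃᵗ/P = Pᵢˢᵃᵗ/345.9.
  K_A = 605.3/345.9 = 1.749928, K_B = 178.1/345.9 = 0.514889
Material balance + equilibrium reduce to Σ zᵢ(Kᵢ−1)/(1+V/F(Kᵢ−1)) = 0.
Check two-phase: ΣzᵢKᵢ = 1.1620 > 1 and Σzᵢ/Kᵢ = 1.2239 > 1, so g(0) = 0.1620 > 0 and g(1) = -0.2239 < 0.
Newton iteration, V/F⁰ = 0.3:
  V/F = 0.3000: g = 0.05055, g' = -0.3498 → V/F = 0.4445
  V/F = 0.4445: g = 0.00033, g' = -0.3478 → V/F = 0.4454
Converged at V/F = 0.4454.

V/F = 0.4454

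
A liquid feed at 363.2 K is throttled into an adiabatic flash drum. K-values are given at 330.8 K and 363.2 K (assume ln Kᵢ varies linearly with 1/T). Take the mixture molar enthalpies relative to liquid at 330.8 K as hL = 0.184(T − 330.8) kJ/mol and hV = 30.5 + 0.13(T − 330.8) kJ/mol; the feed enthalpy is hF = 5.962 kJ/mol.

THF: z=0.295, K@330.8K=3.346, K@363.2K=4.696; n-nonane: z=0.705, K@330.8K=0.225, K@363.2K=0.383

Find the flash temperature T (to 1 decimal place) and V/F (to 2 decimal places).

T = 340.1 K, V/F = 0.14

Adiabatic flash: solve Rachford–Rice at each trial T, then check hF = ψ·hV(T) + (1−ψ)·hL(T).
  T = 330.8 K: K = (3.346, 0.225), RR gives ψ = 0.080, H_out = 2.444 kJ/mol
  T = 363.2 K: K = (4.696, 0.383), RR gives ψ = 0.287, H_out = 14.224 kJ/mol
  T = 347.0 K: K = (3.995, 0.297), RR gives ψ = 0.184, H_out = 8.444 kJ/mol
  T = 338.9 K: K = (3.664, 0.259), RR gives ψ = 0.134, H_out = 5.511 kJ/mol
  T = 342.9 K: K = (3.826, 0.278), RR gives ψ = 0.159, H_out = 6.971 kJ/mol
  T = 340.9 K: K = (3.745, 0.268), RR gives ψ = 0.146, H_out = 6.244 kJ/mol
Linear interpolation between T = 338.9 (H_out = 5.511) and T = 340.9 (H_out = 6.244) on hF = 5.962 gives T ≈ 340.1 K, at which ψ = 0.14.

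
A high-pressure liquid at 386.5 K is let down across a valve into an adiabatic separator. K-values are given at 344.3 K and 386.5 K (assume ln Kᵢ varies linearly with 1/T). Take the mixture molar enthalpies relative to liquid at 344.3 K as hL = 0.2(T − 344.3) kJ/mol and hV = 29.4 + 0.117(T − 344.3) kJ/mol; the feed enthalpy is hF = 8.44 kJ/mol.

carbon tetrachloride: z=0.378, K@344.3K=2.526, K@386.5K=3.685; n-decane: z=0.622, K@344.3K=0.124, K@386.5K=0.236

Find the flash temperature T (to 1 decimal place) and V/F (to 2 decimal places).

T = 364.8 K, V/F = 0.16

Adiabatic flash: solve Rachford–Rice at each trial T, then check hF = ψ·hV(T) + (1−ψ)·hL(T).
  T = 344.3 K: K = (2.526, 0.124), RR gives ψ = 0.024, H_out = 0.703 kJ/mol
  T = 386.5 K: K = (3.685, 0.236), RR gives ψ = 0.263, H_out = 15.254 kJ/mol
  T = 365.4 K: K = (3.084, 0.174), RR gives ψ = 0.159, H_out = 8.626 kJ/mol
  T = 354.9 K: K = (2.801, 0.148), RR gives ψ = 0.098, H_out = 4.921 kJ/mol
  T = 360.1 K: K = (2.940, 0.161), RR gives ψ = 0.130, H_out = 6.803 kJ/mol
  T = 362.8 K: K = (3.013, 0.167), RR gives ψ = 0.145, H_out = 7.743 kJ/mol
  T = 364.1 K: K = (3.049, 0.171), RR gives ψ = 0.152, H_out = 8.187 kJ/mol
Linear interpolation between T = 364.1 (H_out = 8.187) and T = 365.4 (H_out = 8.626) on hF = 8.44 gives T ≈ 364.8 K, at which ψ = 0.16.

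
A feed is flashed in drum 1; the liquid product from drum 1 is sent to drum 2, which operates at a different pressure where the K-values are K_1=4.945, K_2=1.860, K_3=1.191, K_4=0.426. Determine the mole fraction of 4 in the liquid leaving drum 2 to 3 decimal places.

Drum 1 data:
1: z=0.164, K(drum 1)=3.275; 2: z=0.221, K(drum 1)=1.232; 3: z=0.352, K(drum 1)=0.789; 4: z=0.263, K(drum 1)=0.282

x_4 (drum 2) = 0.512

Drum 1:
Material balance + equilibrium reduce to Σ zᵢ(Kᵢ−1)/(1+ψ₁(Kᵢ−1)) = 0.
Check two-phase: ΣzᵢKᵢ = 1.161 > 1 and Σzᵢ/Kᵢ = 1.608 > 1, so g(0) = 0.161 > 0 and g(1) = -0.608 < 0.
Newton iteration, ψ₁⁰ = 0.35:
  ψ₁ = 0.350: g = -0.0773, g' = -0.533 → ψ₁ = 0.205
  ψ₁ = 0.205: g = 0.0043, g' = -0.609 → ψ₁ = 0.212
Converged at ψ₁ = 0.212.
Drum-1 compositions:
  1: x = 0.111, y = 0.362
  2: x = 0.211, y = 0.260
  3: x = 0.368, y = 0.291
  4: x = 0.310, y = 0.087
Drum-2 feed = drum-1 liquid: z₂ = (0.1106, 0.2106, 0.3685, 0.3103).
Drum 2:
Rachford–Rice: g(ψ₂) = Σ zᵢ(Kᵢ−1)/(1+ψ₂(Kᵢ−1)) = 0.
Feasibility: ΣzᵢKᵢ = 1.510, Σzᵢ/Kᵢ = 1.173 — both > 1, two phases present.
Iterate (Newton) starting at ψ₂ = 0.5:
  ψ₂ = 0.500: g = 0.0880, g' = -0.483 → ψ₂ = 0.682
  ψ₂ = 0.682: g = 0.0020, g' = -0.475 → ψ₂ = 0.686
Converged at ψ₂ = 0.686.
  1: x = 0.030, y = 0.148
  2: x = 0.132, y = 0.246
  3: x = 0.326, y = 0.388
  4: x = 0.512, y = 0.218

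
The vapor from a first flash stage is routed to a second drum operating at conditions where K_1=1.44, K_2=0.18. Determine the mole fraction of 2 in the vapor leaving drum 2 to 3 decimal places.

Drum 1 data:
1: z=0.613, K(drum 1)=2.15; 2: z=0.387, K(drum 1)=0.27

y_2 (drum 2) = 0.063

Drum 1:
Rachford–Rice: g(ψ₁) = Σ zᵢ(Kᵢ−1)/(1+ψ₁(Kᵢ−1)) = 0.
g(0) = ΣzᵢKᵢ − 1 = 0.422 and g(1) = 1 − Σzᵢ/Kᵢ = -0.718, so a root lies in (0, 1).
Newton–Raphson from ψ₁ = 0.5:
  ψ₁ = 0.500: g = 0.0027, g' = -0.838 → ψ₁ = 0.503
Converged at ψ₁ = 0.503.
Drum-1 compositions:
  1: x = 0.388, y = 0.835
  2: x = 0.612, y = 0.165
Drum-2 feed = drum-1 vapor: z₂ = (0.8348, 0.1652).
Drum 2:
Let ψ₂ = V/F and solve Σ zᵢ(Kᵢ−1)/(1+ψ₂(Kᵢ−1)) = 0.
Feasibility: ΣzᵢKᵢ = 1.232, Σzᵢ/Kᵢ = 1.497 — both > 1, two phases present.
Binary case is linear: z₁(K₁−1)(1+ψ₂(K₂−1)) + z₂(K₂−1)(1+ψ₂(K₁−1)) = 0
⇒ ψ₂ = [z₁(K₁−1)+z₂(K₂−1)] / [−(K₁−1)(K₂−1)] = 0.2319/0.3608 = 0.643
  1: x = 0.651, y = 0.937
  2: x = 0.349, y = 0.063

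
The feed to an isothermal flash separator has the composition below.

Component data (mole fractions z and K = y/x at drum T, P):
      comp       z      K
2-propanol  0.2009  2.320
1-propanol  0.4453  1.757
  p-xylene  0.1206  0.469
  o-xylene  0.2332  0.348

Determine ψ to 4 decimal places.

Material balance + equilibrium reduce to Σ zᵢ(Kᵢ−1)/(1+ψ(Kᵢ−1)) = 0.
Check two-phase: ΣzᵢKᵢ = 1.3862 > 1 and Σzᵢ/Kᵢ = 1.2673 > 1, so g(0) = 0.3862 > 0 and g(1) = -0.2673 < 0.
Newton–Raphson from ψ = 0.31:
  ψ = 0.3100: g = 0.19399, g' = -0.5481 → ψ = 0.6639
  ψ = 0.6639: g = -0.00133, g' = -0.6018 → ψ = 0.6617
Converged at ψ = 0.6617.

ψ = 0.6617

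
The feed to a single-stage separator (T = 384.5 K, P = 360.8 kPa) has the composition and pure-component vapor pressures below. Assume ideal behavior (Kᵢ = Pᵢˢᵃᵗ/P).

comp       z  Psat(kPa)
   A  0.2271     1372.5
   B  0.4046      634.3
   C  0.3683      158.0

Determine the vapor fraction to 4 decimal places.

ψ = 0.8171

Raoult's law: Kᵢ = Pᵢˢᵃᵗ/P = Pᵢˢᵃᵗ/360.8.
  K_A = 1372.5/360.8 = 3.804047, K_B = 634.3/360.8 = 1.758038, K_C = 158.0/360.8 = 0.437916
Let ψ = V/F and solve Σ zᵢ(Kᵢ−1)/(1+ψ(Kᵢ−1)) = 0.
g(0) = ΣzᵢKᵢ − 1 = 0.7365 and g(1) = 1 − Σzᵢ/Kᵢ = -0.1309, so a root lies in (0, 1).
Newton–Raphson from ψ = 0.5:
  ψ = 0.5000: g = 0.19958, g' = -0.6568 → ψ = 0.8038
  ψ = 0.8038: g = 0.00863, g' = -0.6456 → ψ = 0.8172
  ψ = 0.8172: g = -0.00004, g' = -0.6515 → ψ = 0.8171
Converged at ψ = 0.8171.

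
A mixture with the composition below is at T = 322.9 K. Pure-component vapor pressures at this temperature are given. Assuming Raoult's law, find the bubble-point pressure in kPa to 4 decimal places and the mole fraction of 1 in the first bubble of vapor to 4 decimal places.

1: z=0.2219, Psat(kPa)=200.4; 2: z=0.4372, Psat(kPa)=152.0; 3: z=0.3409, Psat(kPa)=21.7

At the bubble point ψ → 0, so ΣzᵢKᵢ = 1 with Kᵢ = Pᵢˢᵃᵗ/P ⇒ P = ΣzᵢPᵢˢᵃᵗ.
P = 0.2219·200.4 + 0.4372·152.0 + 0.3409·21.7 = 118.3207 kPa
yᵢ = zᵢPᵢˢᵃᵗ/P ⇒ y_1 = 0.2219·200.4/118.3207 = 0.3758

Pbub = 118.3207 kPa, y_1 = 0.3758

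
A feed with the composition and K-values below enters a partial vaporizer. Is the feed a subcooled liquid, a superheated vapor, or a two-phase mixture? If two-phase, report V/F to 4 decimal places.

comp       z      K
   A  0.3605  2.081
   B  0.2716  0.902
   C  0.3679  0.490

two-phase, V/F = 0.4242

ΣzᵢKᵢ = 1.1755; Σzᵢ/Kᵢ = 1.2252.
Both exceed 1, so a two-phase solution exists.
Material balance + equilibrium reduce to Σ zᵢ(Kᵢ−1)/(1+ψ(Kᵢ−1)) = 0.
Iterate (Newton) starting at ψ = 0.5:
  ψ = 0.5000: g = -0.02687, g' = -0.3528 → ψ = 0.4238
  ψ = 0.4238: g = 0.00011, g' = -0.3567 → ψ = 0.4242
Converged at ψ = 0.4242.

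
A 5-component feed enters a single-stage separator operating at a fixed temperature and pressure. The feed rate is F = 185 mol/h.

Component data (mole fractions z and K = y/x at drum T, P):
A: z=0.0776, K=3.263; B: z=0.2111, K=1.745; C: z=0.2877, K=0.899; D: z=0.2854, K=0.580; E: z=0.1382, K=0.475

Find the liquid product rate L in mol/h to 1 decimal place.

Rachford–Rice: g(ψ) = Σ zᵢ(Kᵢ−1)/(1+ψ(Kᵢ−1)) = 0.
Check two-phase: ΣzᵢKᵢ = 1.1114 > 1 and Σzᵢ/Kᵢ = 1.2478 > 1, so g(0) = 0.1114 > 0 and g(1) = -0.2478 < 0.
Newton–Raphson from ψ = 0.6:
  ψ = 0.6000: g = -0.11394, g' = -0.3019 → ψ = 0.2226
  ψ = 0.2226: g = 0.00755, g' = -0.3751 → ψ = 0.2428
  ψ = 0.2428: g = 0.00010, g' = -0.3651 → ψ = 0.2431
Converged at ψ = 0.2431.
Then V = ψ·F = 0.2431·185 = 45.0 mol/h and L = F − V = 140.0 mol/h.

L = 140.0 mol/h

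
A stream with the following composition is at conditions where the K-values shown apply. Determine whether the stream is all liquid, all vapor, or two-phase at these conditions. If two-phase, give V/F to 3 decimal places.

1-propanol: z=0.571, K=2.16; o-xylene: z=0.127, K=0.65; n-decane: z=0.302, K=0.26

ΣzᵢKᵢ = 1.394; Σzᵢ/Kᵢ = 1.621.
Both exceed 1, so a two-phase solution exists.
Rachford–Rice: g(ψ) = Σ zᵢ(Kᵢ−1)/(1+ψ(Kᵢ−1)) = 0.
Newton iteration, ψ⁰ = 0.5:
  ψ = 0.500: g = 0.0106, g' = -0.747 → ψ = 0.514
Converged at ψ = 0.514.

two-phase, V/F = 0.514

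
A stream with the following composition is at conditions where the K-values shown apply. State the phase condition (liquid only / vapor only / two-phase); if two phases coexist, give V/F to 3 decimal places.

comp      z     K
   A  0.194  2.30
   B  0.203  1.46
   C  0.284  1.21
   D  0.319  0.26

two-phase, V/F = 0.332

ΣzᵢKᵢ = 1.169; Σzᵢ/Kᵢ = 1.685.
Both exceed 1, so a two-phase solution exists.
Let ψ = V/F and solve Σ zᵢ(Kᵢ−1)/(1+ψ(Kᵢ−1)) = 0.
Newton iteration, ψ⁰ = 0.6:
  ψ = 0.600: g = -0.1567, g' = -0.705 → ψ = 0.378
  ψ = 0.378: g = -0.0236, g' = -0.526 → ψ = 0.333
  ψ = 0.333: g = -0.0004, g' = -0.510 → ψ = 0.332
Converged at ψ = 0.332.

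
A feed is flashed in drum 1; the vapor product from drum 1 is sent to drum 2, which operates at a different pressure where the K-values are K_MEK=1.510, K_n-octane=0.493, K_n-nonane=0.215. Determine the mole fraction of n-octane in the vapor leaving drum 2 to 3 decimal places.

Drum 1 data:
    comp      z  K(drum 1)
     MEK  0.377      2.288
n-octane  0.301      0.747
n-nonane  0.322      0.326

Drum 1:
Newton–Raphson from ψ₁ = 0.5:
  ψ₁ = 0.500: g = -0.1192, g' = -0.589 → ψ₁ = 0.298
  ψ₁ = 0.298: g = -0.0029, g' = -0.578 → ψ₁ = 0.293
Converged at ψ₁ = 0.293.
Drum-1 compositions:
  MEK: x = 0.274, y = 0.626
  n-octane: x = 0.325, y = 0.243
  n-nonane: x = 0.401, y = 0.131
Drum-2 feed = drum-1 vapor: z₂ = (0.6264, 0.2428, 0.1308).
Drum 2:
Let ψ₂ = V/F and solve Σ zᵢ(Kᵢ−1)/(1+ψ₂(Kᵢ−1)) = 0.
Feasibility: ΣzᵢKᵢ = 1.094, Σzᵢ/Kᵢ = 1.516 — both > 1, two phases present.
Newton iteration, ψ₂⁰ = 0.5:
  ψ₂ = 0.500: g = -0.0794, g' = -0.434 → ψ₂ = 0.317
  ψ₂ = 0.317: g = -0.0084, g' = -0.352 → ψ₂ = 0.293
Converged at ψ₂ = 0.293.
  MEK: x = 0.545, y = 0.823
  n-octane: x = 0.285, y = 0.141
  n-nonane: x = 0.170, y = 0.037

y_n-octane (drum 2) = 0.141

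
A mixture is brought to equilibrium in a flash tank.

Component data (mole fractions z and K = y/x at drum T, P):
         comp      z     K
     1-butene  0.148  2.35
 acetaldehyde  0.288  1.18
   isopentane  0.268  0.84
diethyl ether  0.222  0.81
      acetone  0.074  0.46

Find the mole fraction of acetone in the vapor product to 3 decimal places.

y_acetone = 0.051

Material balance + equilibrium reduce to Σ zᵢ(Kᵢ−1)/(1+β(Kᵢ−1)) = 0.
Feasibility: ΣzᵢKᵢ = 1.127, Σzᵢ/Kᵢ = 1.061 — both > 1, two phases present.
Iterate (Newton) starting at β = 0.37:
  β = 0.370: g = 0.0410, g' = -0.179 → β = 0.599
  β = 0.599: g = 0.0032, g' = -0.156 → β = 0.619
Converged at β = 0.619.
Compositions from xᵢ = zᵢ/(1+β(Kᵢ−1)), yᵢ = Kᵢxᵢ:
  1-butene: x = 0.081, y = 0.189
  acetaldehyde: x = 0.259, y = 0.306
  isopentane: x = 0.297, y = 0.250
  diethyl ether: x = 0.252, y = 0.204
  acetone: x = 0.111, y = 0.051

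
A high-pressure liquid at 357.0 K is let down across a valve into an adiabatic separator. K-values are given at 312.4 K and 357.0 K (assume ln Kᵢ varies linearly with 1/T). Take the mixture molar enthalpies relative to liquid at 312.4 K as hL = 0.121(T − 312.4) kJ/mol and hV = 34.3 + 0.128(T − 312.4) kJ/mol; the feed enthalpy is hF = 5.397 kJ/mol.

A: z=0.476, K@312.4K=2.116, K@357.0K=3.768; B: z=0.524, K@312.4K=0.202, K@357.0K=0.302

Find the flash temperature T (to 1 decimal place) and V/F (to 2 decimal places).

Adiabatic flash: solve Rachford–Rice at each trial T, then check hF = ψ·hV(T) + (1−ψ)·hL(T).
  T = 312.4 K: K = (2.116, 0.202), RR gives ψ = 0.127, H_out = 4.355 kJ/mol
  T = 357.0 K: K = (3.768, 0.302), RR gives ψ = 0.493, H_out = 22.448 kJ/mol
  T = 334.7 K: K = (2.878, 0.250), RR gives ψ = 0.356, H_out = 14.964 kJ/mol
  T = 323.5 K: K = (2.479, 0.226), RR gives ψ = 0.260, H_out = 10.297 kJ/mol
  T = 317.9 K: K = (2.292, 0.214), RR gives ψ = 0.200, H_out = 7.523 kJ/mol
  T = 315.1 K: K = (2.201, 0.208), RR gives ψ = 0.165, H_out = 5.975 kJ/mol
  T = 313.8 K: K = (2.160, 0.205), RR gives ψ = 0.147, H_out = 5.212 kJ/mol
Linear interpolation between T = 313.8 (H_out = 5.212) and T = 315.1 (H_out = 5.975) on hF = 5.397 gives T ≈ 314.1 K, at which ψ = 0.15.

T = 314.1 K, V/F = 0.15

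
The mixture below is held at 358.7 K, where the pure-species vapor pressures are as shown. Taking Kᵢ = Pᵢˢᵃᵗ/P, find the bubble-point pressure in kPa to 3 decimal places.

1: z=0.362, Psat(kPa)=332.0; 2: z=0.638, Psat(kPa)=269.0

Pbub = 291.806 kPa

At the bubble point ψ → 0, so ΣzᵢKᵢ = 1 with Kᵢ = Pᵢˢᵃᵗ/P ⇒ P = ΣzᵢPᵢˢᵃᵗ.
P = 0.362·332.0 + 0.638·269.0 = 291.806 kPa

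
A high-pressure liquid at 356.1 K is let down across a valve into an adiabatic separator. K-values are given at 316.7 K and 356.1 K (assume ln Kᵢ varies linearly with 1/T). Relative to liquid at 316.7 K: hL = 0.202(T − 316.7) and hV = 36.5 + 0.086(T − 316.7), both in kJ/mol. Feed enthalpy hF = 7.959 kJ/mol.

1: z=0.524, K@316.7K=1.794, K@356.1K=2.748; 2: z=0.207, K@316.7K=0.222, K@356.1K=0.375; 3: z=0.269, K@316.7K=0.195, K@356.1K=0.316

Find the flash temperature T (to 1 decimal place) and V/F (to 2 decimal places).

T = 324.0 K, V/F = 0.18

Adiabatic flash: solve Rachford–Rice at each trial T, then check hF = ψ·hV(T) + (1−ψ)·hL(T).
  T = 316.7 K: K = (1.794, 0.222, 0.195), RR gives ψ = 0.061, H_out = 2.229 kJ/mol
  T = 356.1 K: K = (2.748, 0.375, 0.316), RR gives ψ = 0.523, H_out = 24.652 kJ/mol
  T = 336.4 K: K = (2.248, 0.293, 0.252), RR gives ψ = 0.336, H_out = 15.475 kJ/mol
  T = 326.5 K: K = (2.014, 0.256, 0.222), RR gives ψ = 0.217, H_out = 9.660 kJ/mol
  T = 321.6 K: K = (1.903, 0.239, 0.208), RR gives ψ = 0.146, H_out = 6.224 kJ/mol
  T = 324.1 K: K = (1.959, 0.247, 0.215), RR gives ψ = 0.184, H_out = 8.036 kJ/mol
  T = 322.9 K: K = (1.932, 0.243, 0.212), RR gives ψ = 0.166, H_out = 7.183 kJ/mol
Linear interpolation between T = 322.9 (H_out = 7.183) and T = 324.1 (H_out = 8.036) on hF = 7.959 gives T ≈ 324.0 K, at which ψ = 0.18.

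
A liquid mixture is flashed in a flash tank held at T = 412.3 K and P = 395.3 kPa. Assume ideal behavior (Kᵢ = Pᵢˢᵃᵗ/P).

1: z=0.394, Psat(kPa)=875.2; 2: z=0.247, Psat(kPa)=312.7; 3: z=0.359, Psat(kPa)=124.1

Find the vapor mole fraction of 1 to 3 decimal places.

y_1 = 0.654

Raoult's law: Kᵢ = Pᵢˢᵃᵗ/P = Pᵢˢᵃᵗ/395.3.
  K_1 = 875.2/395.3 = 2.21401, K_2 = 312.7/395.3 = 0.79104, K_3 = 124.1/395.3 = 0.31394
Iterate (Newton) starting at ψ = 0.5:
  ψ = 0.500: g = -0.1349, g' = -0.630 → ψ = 0.286
  ψ = 0.286: g = -0.0062, g' = -0.594 → ψ = 0.275
Converged at ψ = 0.275.
Compositions from xᵢ = zᵢ/(1+ψ(Kᵢ−1)), yᵢ = Kᵢxᵢ:
  1: x = 0.295, y = 0.654
  2: x = 0.262, y = 0.207
  3: x = 0.443, y = 0.139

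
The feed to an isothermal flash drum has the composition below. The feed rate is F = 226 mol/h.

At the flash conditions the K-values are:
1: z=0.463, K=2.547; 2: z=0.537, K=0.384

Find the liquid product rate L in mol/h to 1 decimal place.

Material balance + equilibrium reduce to Σ zᵢ(Kᵢ−1)/(1+V/F(Kᵢ−1)) = 0.
Feasibility: ΣzᵢKᵢ = 1.385, Σzᵢ/Kᵢ = 1.580 — both > 1, two phases present.
Binary case is linear: z₁(K₁−1)(1+V/F(K₂−1)) + z₂(K₂−1)(1+V/F(K₁−1)) = 0
⇒ V/F = [z₁(K₁−1)+z₂(K₂−1)] / [−(K₁−1)(K₂−1)] = 0.3855/0.9530 = 0.404
Then V = V/F·F = 0.4045·226 = 91.4 mol/h and L = F − V = 134.6 mol/h.

L = 134.6 mol/h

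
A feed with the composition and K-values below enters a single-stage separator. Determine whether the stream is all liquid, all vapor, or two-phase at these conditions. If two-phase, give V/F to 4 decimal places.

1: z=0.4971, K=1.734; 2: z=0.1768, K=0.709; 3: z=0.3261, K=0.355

ΣzᵢKᵢ = 1.1031; Σzᵢ/Kᵢ = 1.4546.
Both exceed 1, so a two-phase solution exists.
Material balance + equilibrium reduce to Σ zᵢ(Kᵢ−1)/(1+ψ(Kᵢ−1)) = 0.
Newton–Raphson from ψ = 0.53:
  ψ = 0.5300: g = -0.11773, g' = -0.4729 → ψ = 0.2811
  ψ = 0.2811: g = -0.01047, g' = -0.4042 → ψ = 0.2552
  ψ = 0.2552: g = -0.00003, g' = -0.4018 → ψ = 0.2551
Converged at ψ = 0.2551.

two-phase, V/F = 0.2551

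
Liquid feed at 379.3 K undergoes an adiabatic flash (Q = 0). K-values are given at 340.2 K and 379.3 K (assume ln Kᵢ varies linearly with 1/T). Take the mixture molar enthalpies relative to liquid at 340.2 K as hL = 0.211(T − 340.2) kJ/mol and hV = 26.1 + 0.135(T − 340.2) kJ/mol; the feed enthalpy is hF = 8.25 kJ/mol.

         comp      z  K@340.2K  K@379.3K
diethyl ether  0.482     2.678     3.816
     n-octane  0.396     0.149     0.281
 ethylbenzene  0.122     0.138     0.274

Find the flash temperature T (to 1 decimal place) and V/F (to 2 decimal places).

T = 344.6 K, V/F = 0.28

Adiabatic flash: solve Rachford–Rice at each trial T, then check hF = ψ·hV(T) + (1−ψ)·hL(T).
  T = 340.2 K: K = (2.678, 0.149, 0.138), RR gives ψ = 0.256, H_out = 6.681 kJ/mol
  T = 379.3 K: K = (3.816, 0.281, 0.274), RR gives ψ = 0.485, H_out = 19.465 kJ/mol
  T = 359.8 K: K = (3.229, 0.208, 0.198), RR gives ψ = 0.375, H_out = 13.356 kJ/mol
  T = 350.0 K: K = (2.948, 0.177, 0.166), RR gives ψ = 0.318, H_out = 10.131 kJ/mol
  T = 345.1 K: K = (2.812, 0.163, 0.152), RR gives ψ = 0.288, H_out = 8.442 kJ/mol
  T = 342.6 K: K = (2.743, 0.156, 0.145), RR gives ψ = 0.272, H_out = 7.553 kJ/mol
  T = 343.9 K: K = (2.779, 0.159, 0.148), RR gives ψ = 0.280, H_out = 8.018 kJ/mol
Linear interpolation between T = 343.9 (H_out = 8.018) and T = 345.1 (H_out = 8.442) on hF = 8.25 gives T ≈ 344.6 K, at which ψ = 0.28.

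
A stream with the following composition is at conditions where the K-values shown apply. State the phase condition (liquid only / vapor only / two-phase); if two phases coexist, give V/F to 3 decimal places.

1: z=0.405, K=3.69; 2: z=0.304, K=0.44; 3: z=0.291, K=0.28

ΣzᵢKᵢ = 1.710; Σzᵢ/Kᵢ = 1.840.
Both exceed 1, so a two-phase solution exists.
Newton iteration, ψ⁰ = 0.68:
  ψ = 0.680: g = -0.3004, g' = -1.194 → ψ = 0.428
  ψ = 0.428: g = -0.0208, g' = -1.113 → ψ = 0.410
Converged at ψ = 0.410.

two-phase, V/F = 0.410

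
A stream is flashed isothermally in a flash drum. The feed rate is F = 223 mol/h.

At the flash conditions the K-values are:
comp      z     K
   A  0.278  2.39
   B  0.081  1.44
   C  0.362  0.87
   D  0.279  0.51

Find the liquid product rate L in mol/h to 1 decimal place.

Material balance + equilibrium reduce to Σ zᵢ(Kᵢ−1)/(1+ψ(Kᵢ−1)) = 0.
Feasibility: ΣzᵢKᵢ = 1.238, Σzᵢ/Kᵢ = 1.136 — both > 1, two phases present.
Iterate (Newton) starting at ψ = 0.5:
  ψ = 0.500: g = 0.0258, g' = -0.322 → ψ = 0.580
  ψ = 0.580: g = 0.0004, g' = -0.312 → ψ = 0.581
Converged at ψ = 0.581.
Then V = ψ·F = 0.5814·223 = 129.7 mol/h and L = F − V = 93.3 mol/h.

L = 93.3 mol/h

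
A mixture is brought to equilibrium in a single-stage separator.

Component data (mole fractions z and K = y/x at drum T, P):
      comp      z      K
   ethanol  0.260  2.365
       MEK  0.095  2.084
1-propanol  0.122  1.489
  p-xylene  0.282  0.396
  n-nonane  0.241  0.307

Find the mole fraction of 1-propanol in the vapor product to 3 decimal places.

y_1-propanol = 0.162

Newton–Raphson from ψ = 0.5:
  ψ = 0.500: g = -0.1739, g' = -0.719 → ψ = 0.258
  ψ = 0.258: g = -0.0093, g' = -0.672 → ψ = 0.244
Converged at ψ = 0.244.
Compositions from xᵢ = zᵢ/(1+ψ(Kᵢ−1)), yᵢ = Kᵢxᵢ:
  ethanol: x = 0.195, y = 0.461
  MEK: x = 0.075, y = 0.157
  1-propanol: x = 0.109, y = 0.162
  p-xylene: x = 0.331, y = 0.131
  n-nonane: x = 0.290, y = 0.089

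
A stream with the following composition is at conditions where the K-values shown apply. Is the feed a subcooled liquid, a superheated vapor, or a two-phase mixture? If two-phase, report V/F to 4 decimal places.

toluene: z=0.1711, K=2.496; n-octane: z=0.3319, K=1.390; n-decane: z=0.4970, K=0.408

ΣzᵢKᵢ = 1.0912; Σzᵢ/Kᵢ = 1.5255.
Both exceed 1, so a two-phase solution exists.
Rachford–Rice: g(ψ) = Σ zᵢ(Kᵢ−1)/(1+ψ(Kᵢ−1)) = 0.
Iterate (Newton) starting at ψ = 0.5:
  ψ = 0.5000: g = -0.16318, g' = -0.5121 → ψ = 0.1814
  ψ = 0.1814: g = -0.00738, g' = -0.4996 → ψ = 0.1666
Converged at ψ = 0.1666.

two-phase, V/F = 0.1666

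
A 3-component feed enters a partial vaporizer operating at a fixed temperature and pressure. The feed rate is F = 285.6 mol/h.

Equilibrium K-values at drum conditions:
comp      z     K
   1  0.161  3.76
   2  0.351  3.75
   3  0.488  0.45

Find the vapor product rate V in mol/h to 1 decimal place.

V = 215.2 mol/h

Let ψ = V/F and solve Σ zᵢ(Kᵢ−1)/(1+ψ(Kᵢ−1)) = 0.
Feasibility: ΣzᵢKᵢ = 2.141, Σzᵢ/Kᵢ = 1.221 — both > 1, two phases present.
Newton iteration, ψ⁰ = 0.51:
  ψ = 0.510: g = 0.2133, g' = -0.957 → ψ = 0.733
  ψ = 0.733: g = 0.0174, g' = -0.840 → ψ = 0.754
Converged at ψ = 0.754.
Then V = ψ·F = 0.7537·285.6 = 215.2 mol/h and L = F − V = 70.4 mol/h.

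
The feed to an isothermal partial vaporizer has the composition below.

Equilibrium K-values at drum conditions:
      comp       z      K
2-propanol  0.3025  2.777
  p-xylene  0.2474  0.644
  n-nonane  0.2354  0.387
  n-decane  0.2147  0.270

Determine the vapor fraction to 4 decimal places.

Newton–Raphson from ψ = 0.5:
  ψ = 0.5000: g = -0.27740, g' = -0.7819 → ψ = 0.1452
  ψ = 0.1452: g = 0.00068, g' = -0.8881 → ψ = 0.1460
Converged at ψ = 0.1460.

ψ = 0.1460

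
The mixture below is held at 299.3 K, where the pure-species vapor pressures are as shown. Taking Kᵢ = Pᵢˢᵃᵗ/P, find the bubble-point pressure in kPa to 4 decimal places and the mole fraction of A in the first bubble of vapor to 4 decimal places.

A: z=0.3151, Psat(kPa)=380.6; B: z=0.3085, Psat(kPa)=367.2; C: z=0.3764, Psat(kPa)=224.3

At the bubble point ψ → 0, so ΣzᵢKᵢ = 1 with Kᵢ = Pᵢˢᵃᵗ/P ⇒ P = ΣzᵢPᵢˢᵃᵗ.
P = 0.3151·380.6 + 0.3085·367.2 + 0.3764·224.3 = 317.6348 kPa
yᵢ = zᵢPᵢˢᵃᵗ/P ⇒ y_A = 0.3151·380.6/317.6348 = 0.3776

Pbub = 317.6348 kPa, y_A = 0.3776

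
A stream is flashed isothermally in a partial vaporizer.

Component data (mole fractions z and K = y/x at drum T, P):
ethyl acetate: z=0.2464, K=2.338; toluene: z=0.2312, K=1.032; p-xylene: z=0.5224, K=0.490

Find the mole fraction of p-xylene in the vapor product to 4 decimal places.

y_p-xylene = 0.2751

Rachford–Rice: g(ψ) = Σ zᵢ(Kᵢ−1)/(1+ψ(Kᵢ−1)) = 0.
g(0) = ΣzᵢKᵢ − 1 = 0.0707 and g(1) = 1 − Σzᵢ/Kᵢ = -0.3955, so a root lies in (0, 1).
Newton–Raphson from ψ = 0.5:
  ψ = 0.5000: g = -0.15280, g' = -0.4034 → ψ = 0.1212
  ψ = 0.1212: g = 0.00706, g' = -0.4812 → ψ = 0.1359
  ψ = 0.1359: g = 0.00006, g' = -0.4729 → ψ = 0.1360
Converged at ψ = 0.1360.
Compositions from xᵢ = zᵢ/(1+ψ(Kᵢ−1)), yᵢ = Kᵢxᵢ:
  ethyl acetate: x = 0.2085, y = 0.4874
  toluene: x = 0.2302, y = 0.2376
  p-xylene: x = 0.5613, y = 0.2751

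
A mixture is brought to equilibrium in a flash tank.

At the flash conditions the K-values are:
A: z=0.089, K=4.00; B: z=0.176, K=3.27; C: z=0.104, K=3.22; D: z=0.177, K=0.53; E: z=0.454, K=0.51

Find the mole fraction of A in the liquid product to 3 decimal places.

Material balance + equilibrium reduce to Σ zᵢ(Kᵢ−1)/(1+β(Kᵢ−1)) = 0.
g(0) = ΣzᵢKᵢ − 1 = 0.592 and g(1) = 1 − Σzᵢ/Kᵢ = -0.333, so a root lies in (0, 1).
Newton–Raphson from β = 0.65:
  β = 0.650: g = -0.0998, g' = -0.642 → β = 0.494
  β = 0.494: g = 0.0038, g' = -0.704 → β = 0.500
Converged at β = 0.500.
Compositions from xᵢ = zᵢ/(1+β(Kᵢ−1)), yᵢ = Kᵢxᵢ:
  A: x = 0.036, y = 0.142
  B: x = 0.082, y = 0.270
  C: x = 0.049, y = 0.159
  D: x = 0.231, y = 0.123
  E: x = 0.601, y = 0.307

x_A = 0.036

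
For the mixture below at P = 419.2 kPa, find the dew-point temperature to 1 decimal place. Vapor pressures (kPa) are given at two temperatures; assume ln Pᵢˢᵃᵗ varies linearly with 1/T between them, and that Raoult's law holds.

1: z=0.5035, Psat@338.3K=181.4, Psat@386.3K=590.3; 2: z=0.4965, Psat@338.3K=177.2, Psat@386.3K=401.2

Dew-point temperature: Σzᵢ·P/Pᵢˢᵃᵗ(T) = 1. Interpolate ln Pᵢˢᵃᵗ = aᵢ + bᵢ/T.
  T = 338.3 K: ΣzᵢP/Pᵢˢᵃᵗ = 2.3381
  T = 386.3 K: ΣzᵢP/Pᵢˢᵃᵗ = 0.8763
  T = 362.3 K: ΣzᵢP/Pᵢˢᵃᵗ = 1.3800
  T = 374.3 K: ΣzᵢP/Pᵢˢᵃᵗ = 1.0908
  T = 380.3 K: ΣzᵢP/Pᵢˢᵃᵗ = 0.9758
  T = 377.3 K: ΣzᵢP/Pᵢˢᵃᵗ = 1.0312
  T = 378.8 K: ΣzᵢP/Pᵢˢᵃᵗ = 1.0030
Interpolating between 378.8 K and 380.3 K gives T ≈ 379.0 K.

T = 379.0 K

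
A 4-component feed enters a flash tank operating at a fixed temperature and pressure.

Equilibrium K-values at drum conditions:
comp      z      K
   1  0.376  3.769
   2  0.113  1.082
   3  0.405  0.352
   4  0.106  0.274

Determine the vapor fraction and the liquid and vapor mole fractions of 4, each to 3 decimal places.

ψ = 0.438, x_4 = 0.155, y_4 = 0.043

Let ψ = V/F and solve Σ zᵢ(Kᵢ−1)/(1+ψ(Kᵢ−1)) = 0.
Feasibility: ΣzᵢKᵢ = 1.711, Σzᵢ/Kᵢ = 1.742 — both > 1, two phases present.
Iterate (Newton) starting at ψ = 0.5:
  ψ = 0.500: g = -0.0635, g' = -1.018 → ψ = 0.438
Converged at ψ = 0.438.
Compositions from xᵢ = zᵢ/(1+ψ(Kᵢ−1)), yᵢ = Kᵢxᵢ:
  1: x = 0.170, y = 0.640
  2: x = 0.109, y = 0.118
  3: x = 0.566, y = 0.199
  4: x = 0.155, y = 0.043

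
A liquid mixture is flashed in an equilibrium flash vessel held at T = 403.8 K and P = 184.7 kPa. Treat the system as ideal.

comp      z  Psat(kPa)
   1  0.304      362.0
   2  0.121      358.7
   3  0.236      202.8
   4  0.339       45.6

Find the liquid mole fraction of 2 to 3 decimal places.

Raoult's law: Kᵢ = Pᵢˢᵃᵗ/P = Pᵢˢᵃᵗ/184.7.
  K_1 = 362.0/184.7 = 1.95994, K_2 = 358.7/184.7 = 1.94207, K_3 = 202.8/184.7 = 1.09800, K_4 = 45.6/184.7 = 0.24689
Material balance + equilibrium reduce to Σ zᵢ(Kᵢ−1)/(1+ψ(Kᵢ−1)) = 0.
Check two-phase: ΣzᵢKᵢ = 1.174 > 1 and Σzᵢ/Kᵢ = 1.805 > 1, so g(0) = 0.174 > 0 and g(1) = -0.805 < 0.
Iterate (Newton) starting at ψ = 0.5:
  ψ = 0.500: g = -0.1128, g' = -0.674 → ψ = 0.333
  ψ = 0.333: g = -0.0103, g' = -0.568 → ψ = 0.315
  ψ = 0.315: g = -0.0001, g' = -0.561 → ψ = 0.314
Converged at ψ = 0.314.
Compositions from xᵢ = zᵢ/(1+ψ(Kᵢ−1)), yᵢ = Kᵢxᵢ:
  1: x = 0.234, y = 0.458
  2: x = 0.093, y = 0.181
  3: x = 0.229, y = 0.251
  4: x = 0.444, y = 0.110

x_2 = 0.093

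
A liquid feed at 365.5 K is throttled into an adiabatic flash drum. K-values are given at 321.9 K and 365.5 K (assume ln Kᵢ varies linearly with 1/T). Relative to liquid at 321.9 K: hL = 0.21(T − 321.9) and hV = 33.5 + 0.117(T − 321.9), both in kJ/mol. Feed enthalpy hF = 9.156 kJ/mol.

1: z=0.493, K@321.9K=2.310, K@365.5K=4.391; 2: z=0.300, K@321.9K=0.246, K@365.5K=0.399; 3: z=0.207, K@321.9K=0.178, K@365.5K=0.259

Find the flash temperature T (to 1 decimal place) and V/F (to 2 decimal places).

T = 323.5 K, V/F = 0.26

Adiabatic flash: solve Rachford–Rice at each trial T, then check hF = ψ·hV(T) + (1−ψ)·hL(T).
  T = 321.9 K: K = (2.310, 0.246, 0.178), RR gives ψ = 0.243, H_out = 8.152 kJ/mol
  T = 365.5 K: K = (4.391, 0.399, 0.259), RR gives ψ = 0.594, H_out = 26.652 kJ/mol
  T = 343.7 K: K = (3.250, 0.318, 0.217), RR gives ψ = 0.455, H_out = 18.897 kJ/mol
  T = 332.8 K: K = (2.756, 0.281, 0.197), RR gives ψ = 0.365, H_out = 14.146 kJ/mol
  T = 327.4 K: K = (2.529, 0.263, 0.188), RR gives ψ = 0.310, H_out = 11.387 kJ/mol
  T = 324.6 K: K = (2.416, 0.254, 0.183), RR gives ψ = 0.278, H_out = 9.803 kJ/mol
  T = 323.2 K: K = (2.361, 0.250, 0.180), RR gives ψ = 0.260, H_out = 8.964 kJ/mol
Linear interpolation between T = 323.2 (H_out = 8.964) and T = 324.6 (H_out = 9.803) on hF = 9.156 gives T ≈ 323.5 K, at which ψ = 0.26.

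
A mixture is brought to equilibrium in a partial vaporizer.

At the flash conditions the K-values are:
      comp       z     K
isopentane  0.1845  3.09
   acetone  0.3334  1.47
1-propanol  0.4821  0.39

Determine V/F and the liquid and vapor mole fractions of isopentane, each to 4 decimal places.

V/F = 0.3230, x_isopentane = 0.1101, y_isopentane = 0.3403

Material balance + equilibrium reduce to Σ zᵢ(Kᵢ−1)/(1+V/F(Kᵢ−1)) = 0.
Feasibility: ΣzᵢKᵢ = 1.2482, Σzᵢ/Kᵢ = 1.5227 — both > 1, two phases present.
Iterate (Newton) starting at V/F = 0.5:
  V/F = 0.5000: g = -0.10770, g' = -0.6124 → V/F = 0.3241
  V/F = 0.3241: g = -0.00070, g' = -0.6206 → V/F = 0.3230
Converged at V/F = 0.3230.
Compositions from xᵢ = zᵢ/(1+V/F(Kᵢ−1)), yᵢ = Kᵢxᵢ:
  isopentane: x = 0.1101, y = 0.3403
  acetone: x = 0.2895, y = 0.4255
  1-propanol: x = 0.6004, y = 0.2342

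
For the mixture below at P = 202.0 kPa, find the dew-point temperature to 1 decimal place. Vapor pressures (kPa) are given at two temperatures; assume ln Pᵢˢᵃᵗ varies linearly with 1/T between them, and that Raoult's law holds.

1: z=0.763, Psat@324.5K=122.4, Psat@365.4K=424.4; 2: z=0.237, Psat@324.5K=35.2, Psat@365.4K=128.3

Dew-point temperature: Σzᵢ·P/Pᵢˢᵃᵗ(T) = 1. Interpolate ln Pᵢˢᵃᵗ = aᵢ + bᵢ/T.
  T = 324.5 K: ΣzᵢP/Pᵢˢᵃᵗ = 2.6193
  T = 365.4 K: ΣzᵢP/Pᵢˢᵃᵗ = 0.7363
  T = 344.9 K: ΣzᵢP/Pᵢˢᵃᵗ = 1.3394
  T = 355.1 K: ΣzᵢP/Pᵢˢᵃᵗ = 0.9860
  T = 350.0 K: ΣzᵢP/Pᵢˢᵃᵗ = 1.1466
  T = 352.6 K: ΣzᵢP/Pᵢˢᵃᵗ = 1.0611
Interpolating between 352.6 K and 355.1 K gives T ≈ 354.6 K.

T = 354.6 K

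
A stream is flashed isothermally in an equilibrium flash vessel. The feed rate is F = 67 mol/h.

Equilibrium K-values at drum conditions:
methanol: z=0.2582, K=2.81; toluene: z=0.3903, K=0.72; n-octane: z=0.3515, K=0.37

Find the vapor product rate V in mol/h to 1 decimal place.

V = 10.9 mol/h

Iterate (Newton) starting at ψ = 0.41:
  ψ = 0.4100: g = -0.15376, g' = -0.5714 → ψ = 0.1409
  ψ = 0.1409: g = 0.01559, g' = -0.7382 → ψ = 0.1620
  ψ = 0.1620: g = 0.00028, g' = -0.7124 → ψ = 0.1624
Converged at ψ = 0.1624.
Then V = ψ·F = 0.1624·67 = 10.9 mol/h and L = F − V = 56.1 mol/h.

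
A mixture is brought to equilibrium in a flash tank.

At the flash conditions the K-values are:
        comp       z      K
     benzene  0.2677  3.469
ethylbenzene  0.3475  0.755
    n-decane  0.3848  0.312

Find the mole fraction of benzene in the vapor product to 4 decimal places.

y_benzene = 0.5759

Rachford–Rice: g(ψ) = Σ zᵢ(Kᵢ−1)/(1+ψ(Kᵢ−1)) = 0.
g(0) = ΣzᵢKᵢ − 1 = 0.3111 and g(1) = 1 − Σzᵢ/Kᵢ = -0.7708, so a root lies in (0, 1).
Iterate (Newton) starting at ψ = 0.5:
  ψ = 0.5000: g = -0.20480, g' = -0.7772 → ψ = 0.2365
  ψ = 0.2365: g = 0.01074, g' = -0.9338 → ψ = 0.2480
  ψ = 0.2480: g = 0.00010, g' = -0.9162 → ψ = 0.2481
Converged at ψ = 0.2481.
Compositions from xᵢ = zᵢ/(1+ψ(Kᵢ−1)), yᵢ = Kᵢxᵢ:
  benzene: x = 0.1660, y = 0.5759
  ethylbenzene: x = 0.3700, y = 0.2793
  n-decane: x = 0.4640, y = 0.1448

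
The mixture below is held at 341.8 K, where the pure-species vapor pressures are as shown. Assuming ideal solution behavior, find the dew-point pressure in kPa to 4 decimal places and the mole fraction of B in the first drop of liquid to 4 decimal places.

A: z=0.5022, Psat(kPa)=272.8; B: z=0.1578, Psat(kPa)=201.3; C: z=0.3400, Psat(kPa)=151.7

Pdew = 205.5043 kPa, x_B = 0.1611

At the dew point ψ → 1, so Σzᵢ/Kᵢ = 1 with Kᵢ = Pᵢˢᵃᵗ/P ⇒ 1/P = Σzᵢ/Pᵢˢᵃᵗ.
1/P = 0.5022/272.8 + 0.1578/201.3 + 0.3400/151.7 = 0.0048661 ⇒ P = 205.5043 kPa
xᵢ = zᵢP/Pᵢˢᵃᵗ ⇒ x_B = 0.1578·205.5043/201.3 = 0.1611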